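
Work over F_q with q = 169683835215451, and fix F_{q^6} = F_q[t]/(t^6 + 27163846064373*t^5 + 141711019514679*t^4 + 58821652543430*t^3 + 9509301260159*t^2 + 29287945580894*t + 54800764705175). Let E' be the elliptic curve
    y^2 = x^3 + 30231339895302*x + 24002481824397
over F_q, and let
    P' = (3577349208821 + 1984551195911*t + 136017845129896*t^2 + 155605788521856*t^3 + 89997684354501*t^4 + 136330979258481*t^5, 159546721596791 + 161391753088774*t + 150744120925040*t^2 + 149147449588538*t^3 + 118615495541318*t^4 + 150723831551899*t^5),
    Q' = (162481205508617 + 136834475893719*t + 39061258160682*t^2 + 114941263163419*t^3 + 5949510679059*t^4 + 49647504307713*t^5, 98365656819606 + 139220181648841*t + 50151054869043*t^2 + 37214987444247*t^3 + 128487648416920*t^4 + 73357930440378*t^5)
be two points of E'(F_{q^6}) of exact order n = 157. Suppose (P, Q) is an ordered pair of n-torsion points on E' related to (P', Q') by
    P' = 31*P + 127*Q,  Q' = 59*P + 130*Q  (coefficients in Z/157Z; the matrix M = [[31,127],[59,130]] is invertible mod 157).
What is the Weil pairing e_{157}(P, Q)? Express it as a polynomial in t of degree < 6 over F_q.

Under M = [[31,127],[59,130]] in GL_2(Z/157), e_{157}(P',Q') = e_{157}(P,Q)^(31*130-127*59 mod 157).
Inverting 148 mod 157: 122. Thus e_{157}(P,Q) = e(P',Q')^{122}.
8-bit Miller (10011101) on E'/F_{169683835215451} with a'=30231339895302, b'=24002481824397: accumulate tangent/chord ratios at Q'+S and P'+S'.
Miller gives e_{157}(P',Q') = 12459569656907 + 22964432395338*t + 105248875223431*t^2 + 168442787862895*t^3 + 1139422034689*t^4 + 55852820918120*t^5 in F_{169683835215451^6}.
Finally e_{157}(P,Q) = 93883141811280 + 152492783922761*t + 160643060313437*t^2 + 7547461033013*t^3 + 12301865004409*t^4 + 74423037273989*t^5.

93883141811280 + 152492783922761*t + 160643060313437*t^2 + 7547461033013*t^3 + 12301865004409*t^4 + 74423037273989*t^5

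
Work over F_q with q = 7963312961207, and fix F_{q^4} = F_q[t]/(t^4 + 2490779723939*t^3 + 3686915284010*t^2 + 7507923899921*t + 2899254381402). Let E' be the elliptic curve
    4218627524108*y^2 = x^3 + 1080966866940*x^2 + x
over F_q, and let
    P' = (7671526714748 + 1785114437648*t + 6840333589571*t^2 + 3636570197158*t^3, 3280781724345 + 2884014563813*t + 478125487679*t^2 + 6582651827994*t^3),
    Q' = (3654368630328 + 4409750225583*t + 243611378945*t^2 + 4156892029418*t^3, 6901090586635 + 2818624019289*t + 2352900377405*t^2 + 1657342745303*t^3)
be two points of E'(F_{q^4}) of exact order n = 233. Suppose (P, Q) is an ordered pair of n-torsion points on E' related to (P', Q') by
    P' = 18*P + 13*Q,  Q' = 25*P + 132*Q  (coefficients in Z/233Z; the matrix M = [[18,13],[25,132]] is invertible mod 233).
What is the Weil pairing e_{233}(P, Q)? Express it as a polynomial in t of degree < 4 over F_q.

5980093635532 + 5203253947760*t + 6179005164437*t^2 + 1225927557857*t^3

The 233-Weil pairing on E[233] over F_{7963312961207} is alternating-bilinear: e_{233}(P',Q') = e_{233}(P,Q)^det(M).
So e_{233}(P,Q) = e_{233}(P',Q')^{157}, since 187*157 = 1 mod 233.
Set x_W=40616923414*u+5945916316420, y_W=40616923414*v; then E': y_W^2=x_W^3+5724272137011*x_W+3619108998084.
n = 233 = (11101001)_2 (8 bits, wt 5); accumulate f_{233,P'}(Q'+S)/f_{233,P'}(S) along the 7-step ladder.
Miller gives e_{233}(P',Q') = 4150009992965 + 682360351572*t + 3937885521394*t^2 + 5680277254639*t^3 in F_{7963312961207^4}.
Finally e_{233}(P,Q) = 5980093635532 + 5203253947760*t + 6179005164437*t^2 + 1225927557857*t^3.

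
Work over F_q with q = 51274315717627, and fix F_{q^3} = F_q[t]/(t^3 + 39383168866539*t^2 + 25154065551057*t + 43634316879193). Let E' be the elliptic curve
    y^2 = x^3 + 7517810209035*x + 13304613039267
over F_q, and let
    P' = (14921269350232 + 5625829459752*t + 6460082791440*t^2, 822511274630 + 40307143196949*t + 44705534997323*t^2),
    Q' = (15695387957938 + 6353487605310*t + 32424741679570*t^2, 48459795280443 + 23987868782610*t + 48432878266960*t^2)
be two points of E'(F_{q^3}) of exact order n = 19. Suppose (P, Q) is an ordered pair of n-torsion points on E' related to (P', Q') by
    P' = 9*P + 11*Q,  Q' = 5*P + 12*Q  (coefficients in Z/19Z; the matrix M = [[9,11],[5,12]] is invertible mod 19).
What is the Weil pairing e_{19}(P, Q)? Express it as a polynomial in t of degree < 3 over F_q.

e_{19} is bilinear + alternating on E[19], so e_{19}(9*P + 11*Q, 5*P + 12*Q) = e_{19}(P,Q)^(9*12-11*5).
Inverting 15 mod 19: 14. Thus e_{19}(P,Q) = e(P',Q')^{14}.
5-bit Miller (10011) on E'/F_{51274315717627} with a'=7517810209035, b'=13304613039267: accumulate tangent/chord ratios at Q'+S and P'+S'.
So e_{19}(P',Q') = 27813946468799 + 24787964380892*t + 37387604483855*t^2.
Thus e_{19}(P,Q) = 33115652961496 + 5131243454446*t + 2798752744849*t^2.

33115652961496 + 5131243454446*t + 2798752744849*t^2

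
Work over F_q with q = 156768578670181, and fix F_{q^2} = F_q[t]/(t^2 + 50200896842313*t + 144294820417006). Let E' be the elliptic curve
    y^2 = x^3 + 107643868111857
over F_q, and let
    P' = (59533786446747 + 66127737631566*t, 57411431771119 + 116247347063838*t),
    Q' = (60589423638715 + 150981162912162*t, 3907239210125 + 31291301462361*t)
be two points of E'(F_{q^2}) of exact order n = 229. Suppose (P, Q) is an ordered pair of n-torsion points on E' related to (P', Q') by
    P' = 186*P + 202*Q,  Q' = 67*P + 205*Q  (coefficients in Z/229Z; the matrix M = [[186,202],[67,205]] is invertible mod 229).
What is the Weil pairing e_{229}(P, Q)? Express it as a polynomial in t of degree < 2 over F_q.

The 229-Weil pairing on E[229] over F_{156768578670181} is alternating-bilinear: e_{229}(P',Q') = e_{229}(P,Q)^det(M).
186*205 - 202*67 = 24596; reduced mod 229: det = 93, inverse 197.
8-bit Miller (11100101) on E'/F_{156768578670181} with a'=0, b'=107643868111857: accumulate tangent/chord ratios at Q'+S and P'+S'.
The quotient is 123255093504223 + 103381032289082*t.
e_{229}(P,Q) = (123255093504223 + 103381032289082*t)^{197} = 141666854871961 + 38230580991144*t.

141666854871961 + 38230580991144*t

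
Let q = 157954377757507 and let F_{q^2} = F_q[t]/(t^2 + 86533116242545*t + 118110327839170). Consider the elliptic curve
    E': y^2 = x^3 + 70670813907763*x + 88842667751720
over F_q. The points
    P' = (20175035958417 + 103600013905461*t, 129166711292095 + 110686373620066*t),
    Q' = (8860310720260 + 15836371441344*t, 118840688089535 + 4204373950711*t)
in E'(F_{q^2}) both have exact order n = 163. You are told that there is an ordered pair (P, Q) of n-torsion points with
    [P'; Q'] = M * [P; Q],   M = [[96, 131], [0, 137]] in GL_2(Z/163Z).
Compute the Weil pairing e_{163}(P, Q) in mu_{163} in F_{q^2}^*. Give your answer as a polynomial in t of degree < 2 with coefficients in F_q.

82475360900410 + 34263461743942*t

Alternating bilinearity on E[163] (values in mu_{163} in F_{157954377757507^2}) gives e(P',Q') = e(P,Q)^det(M).
96*137 - 131*0 = 13152; reduced mod 163: det = 112, inverse 147.
Run Miller on y^2=x^3+70670813907763*x+88842667751720 over F_{157954377757507}: ladder 10100011 (8 bits); e = f_P(D_Q)/f_Q(D_P).
Miller gives e_{163}(P',Q') = 145324679097320 + 133924649279092*t in F_{157954377757507^2}.
Thus e_{163}(P,Q) = 82475360900410 + 34263461743942*t.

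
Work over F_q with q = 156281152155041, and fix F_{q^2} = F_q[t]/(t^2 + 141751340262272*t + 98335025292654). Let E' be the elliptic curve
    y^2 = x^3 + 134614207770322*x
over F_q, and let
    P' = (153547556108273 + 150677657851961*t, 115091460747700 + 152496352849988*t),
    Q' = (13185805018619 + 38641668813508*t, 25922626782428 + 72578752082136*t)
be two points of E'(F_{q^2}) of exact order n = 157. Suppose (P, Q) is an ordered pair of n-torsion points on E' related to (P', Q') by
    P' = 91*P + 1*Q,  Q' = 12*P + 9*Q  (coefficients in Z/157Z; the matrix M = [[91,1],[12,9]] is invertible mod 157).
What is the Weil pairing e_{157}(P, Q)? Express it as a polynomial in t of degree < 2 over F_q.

e_{157}(aP+bQ,cP+dQ) = e_{157}(P,Q)^(ad-bc); with (a,b,c,d)=(91,1,12,9) this gives the det-157 law.
det(M) mod 157 = 22; its inverse in (Z/157)^* is 50 (check: 22*50 mod 157 = 1).
n = 157 = (10011101)_2 (8 bits, wt 5); accumulate f_{157,P'}(Q'+S)/f_{157,P'}(S) along the 7-step ladder.
e_{157}(P',Q') = 129459343579562 + 50482071850754*t.
Raise to 50: e(P,Q) = 137211370015525 + 131782088172268*t in mu_{157}.

137211370015525 + 131782088172268*t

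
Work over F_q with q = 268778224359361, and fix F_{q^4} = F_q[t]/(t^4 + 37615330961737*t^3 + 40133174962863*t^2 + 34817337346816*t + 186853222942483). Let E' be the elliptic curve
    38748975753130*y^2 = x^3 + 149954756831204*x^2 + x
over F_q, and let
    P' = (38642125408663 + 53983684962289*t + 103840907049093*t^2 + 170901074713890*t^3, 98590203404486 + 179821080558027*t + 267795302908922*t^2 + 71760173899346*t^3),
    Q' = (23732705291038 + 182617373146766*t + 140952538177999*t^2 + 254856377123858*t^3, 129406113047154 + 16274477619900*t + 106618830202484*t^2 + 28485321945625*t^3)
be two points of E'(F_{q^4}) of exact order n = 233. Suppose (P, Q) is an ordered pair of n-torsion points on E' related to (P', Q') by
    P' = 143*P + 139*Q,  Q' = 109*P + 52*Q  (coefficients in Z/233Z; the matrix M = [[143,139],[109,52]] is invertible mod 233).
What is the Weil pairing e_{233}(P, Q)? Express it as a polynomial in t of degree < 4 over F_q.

The 233-Weil pairing on E[233] over F_{268778224359361} is alternating-bilinear: e_{233}(P',Q') = e_{233}(P,Q)^det(M).
143*52 - 139*109 = -7715; reduced mod 233: det = 207, inverse 224.
Set x_W=127413303541544*u+104678940534692, y_W=127413303541544*v; then E': y_W^2=x_W^3+187644982720696*x_W+73277048284372.
Miller loop for e_{233} over F_{268778224359361^4}: bits of 233 = 11101001; 7 double steps + 4 add steps, l/v at each.
Result: e(P',Q') = 41907656338530 + 40525563540955*t + 39967474809289*t^2 + 255507527223727*t^3.
Thus e_{233}(P,Q) = 124880492818249 + 52606807916154*t + 163828814759543*t^2 + 171494309583794*t^3.

124880492818249 + 52606807916154*t + 163828814759543*t^2 + 171494309583794*t^3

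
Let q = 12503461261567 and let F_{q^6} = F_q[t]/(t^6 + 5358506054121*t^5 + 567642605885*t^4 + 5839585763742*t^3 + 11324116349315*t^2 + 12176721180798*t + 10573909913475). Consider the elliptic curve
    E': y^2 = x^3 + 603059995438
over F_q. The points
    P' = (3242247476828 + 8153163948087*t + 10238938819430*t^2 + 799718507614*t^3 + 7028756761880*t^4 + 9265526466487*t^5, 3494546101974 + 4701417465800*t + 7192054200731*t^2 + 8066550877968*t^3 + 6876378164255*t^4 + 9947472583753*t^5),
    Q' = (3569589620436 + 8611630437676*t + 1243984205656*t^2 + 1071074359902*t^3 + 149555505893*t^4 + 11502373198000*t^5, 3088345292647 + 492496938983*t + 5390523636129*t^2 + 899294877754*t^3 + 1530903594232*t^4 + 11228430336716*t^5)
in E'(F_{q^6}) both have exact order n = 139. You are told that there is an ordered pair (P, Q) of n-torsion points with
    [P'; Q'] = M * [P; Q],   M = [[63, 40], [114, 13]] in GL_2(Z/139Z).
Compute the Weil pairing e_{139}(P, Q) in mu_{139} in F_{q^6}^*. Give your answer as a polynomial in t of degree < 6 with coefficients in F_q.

The 139-Weil pairing on E[139] over F_{12503461261567} is alternating-bilinear: e_{139}(P',Q') = e_{139}(P,Q)^det(M).
Inverting 12 mod 139: 58. Thus e_{139}(P,Q) = e(P',Q')^{58}.
Run Miller on y^2=x^3+603059995438 over F_{12503461261567}: ladder 10001011 (8 bits); e = f_P(D_Q)/f_Q(D_P).
Result: e(P',Q') = 463166254453 + 3957549449275*t + 2576547522674*t^2 + 3703067489963*t^3 + 5019706075190*t^4 + 10948296384716*t^5.
(463166254453 + 3957549449275*t + 2576547522674*t^2 + 3703067489963*t^3 + 5019706075190*t^4 + 10948296384716*t^5)^{58} mod (12503461261567,f) = 4634438772040 + 1235180118344*t + 5463006354882*t^2 + 592008605257*t^3 + 6767440231604*t^4 + 765272038457*t^5.

4634438772040 + 1235180118344*t + 5463006354882*t^2 + 592008605257*t^3 + 6767440231604*t^4 + 765272038457*t^5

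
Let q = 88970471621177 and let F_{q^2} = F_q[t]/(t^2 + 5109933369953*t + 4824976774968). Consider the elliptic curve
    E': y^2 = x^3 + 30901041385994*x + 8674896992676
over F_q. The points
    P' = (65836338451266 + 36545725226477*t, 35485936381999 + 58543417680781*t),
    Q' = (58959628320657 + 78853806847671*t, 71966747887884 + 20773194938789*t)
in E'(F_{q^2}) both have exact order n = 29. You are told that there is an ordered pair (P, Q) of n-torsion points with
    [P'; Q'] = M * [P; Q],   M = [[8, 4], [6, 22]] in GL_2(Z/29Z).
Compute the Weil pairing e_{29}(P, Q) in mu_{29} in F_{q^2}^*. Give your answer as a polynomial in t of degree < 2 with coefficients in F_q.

e_{29}(aP+bQ,cP+dQ) = e_{29}(P,Q)^(ad-bc); with (a,b,c,d)=(8,4,6,22) this gives the det-29 law.
So e_{29}(P,Q) = e_{29}(P',Q')^{25}, since 7*25 = 1 mod 29.
5-bit Miller (11101) on E'/F_{88970471621177} with a'=30901041385994, b'=8674896992676: accumulate tangent/chord ratios at Q'+S and P'+S'.
The quotient is 37538800716709 + 3827329479585*t.
Thus e_{29}(P,Q) = 13321776158381 + 37493664149895*t.

13321776158381 + 37493664149895*t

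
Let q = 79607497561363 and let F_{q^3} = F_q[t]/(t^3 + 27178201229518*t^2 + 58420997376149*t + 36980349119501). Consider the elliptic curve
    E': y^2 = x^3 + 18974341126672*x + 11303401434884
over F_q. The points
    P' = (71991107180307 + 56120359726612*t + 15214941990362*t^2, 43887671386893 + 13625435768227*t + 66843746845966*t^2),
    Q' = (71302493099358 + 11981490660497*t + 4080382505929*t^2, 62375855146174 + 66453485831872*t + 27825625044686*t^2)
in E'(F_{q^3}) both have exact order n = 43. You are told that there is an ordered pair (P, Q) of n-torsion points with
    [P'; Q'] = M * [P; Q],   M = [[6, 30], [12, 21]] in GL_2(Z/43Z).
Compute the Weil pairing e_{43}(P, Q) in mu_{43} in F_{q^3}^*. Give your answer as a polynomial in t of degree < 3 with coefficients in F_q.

e_{43}(aP+bQ,cP+dQ) = e_{43}(P,Q)^(ad-bc); with (a,b,c,d)=(6,30,12,21) this gives the det-43 law.
det(M) mod 43 = 24; its inverse in (Z/43)^* is 9 (check: 24*9 mod 43 = 1).
n = 43 = (101011)_2 (6 bits, wt 4); accumulate f_{43,P'}(Q'+S)/f_{43,P'}(S) along the 5-step ladder.
The quotient is 32333499116116 + 36415228196488*t + 26246884369386*t^2.
e_{43}(P,Q) = (32333499116116 + 36415228196488*t + 26246884369386*t^2)^{9} = 67966318533813 + 41771975508990*t + 71752792683638*t^2.

67966318533813 + 41771975508990*t + 71752792683638*t^2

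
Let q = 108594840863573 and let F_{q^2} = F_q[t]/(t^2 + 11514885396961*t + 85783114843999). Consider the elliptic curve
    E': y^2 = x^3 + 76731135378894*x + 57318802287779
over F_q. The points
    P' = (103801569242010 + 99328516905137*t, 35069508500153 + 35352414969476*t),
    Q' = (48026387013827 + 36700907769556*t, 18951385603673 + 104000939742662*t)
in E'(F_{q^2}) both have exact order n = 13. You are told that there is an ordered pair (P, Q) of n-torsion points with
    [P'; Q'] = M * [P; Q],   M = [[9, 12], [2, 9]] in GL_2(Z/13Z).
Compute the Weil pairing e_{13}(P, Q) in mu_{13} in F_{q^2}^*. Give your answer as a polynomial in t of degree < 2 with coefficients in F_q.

56096487140805 + 107369283875214*t

e_{13} is bilinear + alternating on E[13], so e_{13}(9*P + 12*Q, 2*P + 9*Q) = e_{13}(P,Q)^(9*9-12*2).
det M = 9*9 - 12*2 = 57 = 5 (mod 13); 5^{-1} = 8 (mod 13).
Double-and-add over 1101: 4-1 doublings, 3-1 additions; each step l_{T,T}/v_{2T} or l_{T,P'}/v at Q'+S for random S.
f_P(D_Q)/f_Q(D_P) = 84696083511224 + 53178618309620*t.
Raise to 8: e(P,Q) = 56096487140805 + 107369283875214*t in mu_{13}.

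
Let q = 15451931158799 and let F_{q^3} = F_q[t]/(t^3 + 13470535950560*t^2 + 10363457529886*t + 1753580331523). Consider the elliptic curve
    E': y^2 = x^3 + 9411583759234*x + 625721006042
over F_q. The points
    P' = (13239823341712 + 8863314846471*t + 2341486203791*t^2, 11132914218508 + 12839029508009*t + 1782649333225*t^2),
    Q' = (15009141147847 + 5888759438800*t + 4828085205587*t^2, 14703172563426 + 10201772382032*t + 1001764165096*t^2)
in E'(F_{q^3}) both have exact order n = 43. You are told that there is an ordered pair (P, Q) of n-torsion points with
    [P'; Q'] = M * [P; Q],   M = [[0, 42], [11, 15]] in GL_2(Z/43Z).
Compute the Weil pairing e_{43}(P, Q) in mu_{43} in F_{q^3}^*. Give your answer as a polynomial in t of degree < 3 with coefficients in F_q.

e_{43}(aP+bQ,cP+dQ) = e_{43}(P,Q)^(ad-bc); with (a,b,c,d)=(0,42,11,15) this gives the det-43 law.
det(M) mod 43 = 11; its inverse in (Z/43)^* is 4 (check: 11*4 mod 43 = 1).
Double-and-add over 101011: 6-1 doublings, 4-1 additions; each step l_{T,T}/v_{2T} or l_{T,P'}/v at Q'+S for random S.
Miller gives e_{43}(P',Q') = 4044697903311 + 1408599899361*t + 8128123083423*t^2 in F_{15451931158799^3}.
Hence e(P,Q) = 5037852716947 + 14091426346519*t + 12500924150057*t^2 in F_{15451931158799^3}^*.

5037852716947 + 14091426346519*t + 12500924150057*t^2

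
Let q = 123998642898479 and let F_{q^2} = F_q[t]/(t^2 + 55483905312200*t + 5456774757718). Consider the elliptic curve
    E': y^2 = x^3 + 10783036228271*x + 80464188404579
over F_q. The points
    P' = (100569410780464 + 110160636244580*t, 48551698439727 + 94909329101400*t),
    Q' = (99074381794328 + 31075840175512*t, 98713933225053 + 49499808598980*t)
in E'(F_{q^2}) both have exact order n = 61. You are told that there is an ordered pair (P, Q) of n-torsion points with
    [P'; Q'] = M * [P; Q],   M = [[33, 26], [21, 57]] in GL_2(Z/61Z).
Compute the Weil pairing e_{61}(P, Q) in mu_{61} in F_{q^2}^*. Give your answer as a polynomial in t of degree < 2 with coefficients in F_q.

94044517514532 + 23808490389749*t

e_{61} is bilinear + alternating on E[61], so e_{61}(33*P + 26*Q, 21*P + 57*Q) = e_{61}(P,Q)^(33*57-26*21).
33*57 - 26*21 = 1335; reduced mod 61: det = 54, inverse 26.
Double-and-add over 111101: 6-1 doublings, 5-1 additions; each step l_{T,T}/v_{2T} or l_{T,P'}/v at Q'+S for random S.
The quotient is 97533897606461 + 1457945307142*t.
Raise to 26: e(P,Q) = 94044517514532 + 23808490389749*t in mu_{61}.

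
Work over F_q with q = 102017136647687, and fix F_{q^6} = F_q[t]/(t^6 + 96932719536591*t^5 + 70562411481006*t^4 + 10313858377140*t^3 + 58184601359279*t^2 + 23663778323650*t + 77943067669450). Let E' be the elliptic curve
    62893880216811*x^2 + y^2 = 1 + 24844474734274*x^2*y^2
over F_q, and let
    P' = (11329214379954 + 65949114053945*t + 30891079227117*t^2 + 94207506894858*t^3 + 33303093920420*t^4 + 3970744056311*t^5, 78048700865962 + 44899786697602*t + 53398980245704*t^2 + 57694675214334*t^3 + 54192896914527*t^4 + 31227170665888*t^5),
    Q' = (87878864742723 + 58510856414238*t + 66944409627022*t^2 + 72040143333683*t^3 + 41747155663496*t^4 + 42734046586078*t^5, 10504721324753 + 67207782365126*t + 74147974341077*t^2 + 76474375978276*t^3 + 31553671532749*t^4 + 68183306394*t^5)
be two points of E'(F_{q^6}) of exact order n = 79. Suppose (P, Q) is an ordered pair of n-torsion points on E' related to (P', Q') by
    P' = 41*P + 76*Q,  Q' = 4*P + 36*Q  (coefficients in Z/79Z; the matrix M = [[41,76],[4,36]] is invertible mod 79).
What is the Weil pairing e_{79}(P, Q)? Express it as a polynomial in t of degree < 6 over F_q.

78095530768037 + 29651971676904*t + 7932606503715*t^2 + 79420926722015*t^3 + 88611137292654*t^4 + 91197724880371*t^5

e_{79} is bilinear + alternating on E[79], so e_{79}(41*P + 76*Q, 4*P + 36*Q) = e_{79}(P,Q)^(41*36-76*4).
det(M) mod 79 = 66; its inverse in (Z/79)^* is 6 (check: 66*6 mod 79 = 1).
Edwards a_E,d_E -> Montgomery A=84415528561060,B=35247618441213 -> Weierstrass 68156189593773,77660986597650 via alpha=31625915266462,beta=35016635532556.
Miller loop for e_{79} over F_{102017136647687^6}: bits of 79 = 1001111; 6 double steps + 4 add steps, l/v at each.
Miller gives e_{79}(P',Q') = 93592940468573 + 456910806387*t + 11081512953983*t^2 + 31238157232000*t^3 + 50552039731475*t^4 + 4216415567972*t^5 in F_{102017136647687^6}.
e_{79}(P,Q) = (93592940468573 + 456910806387*t + 11081512953983*t^2 + 31238157232000*t^3 + 50552039731475*t^4 + 4216415567972*t^5)^{6} = 78095530768037 + 29651971676904*t + 7932606503715*t^2 + 79420926722015*t^3 + 88611137292654*t^4 + 91197724880371*t^5.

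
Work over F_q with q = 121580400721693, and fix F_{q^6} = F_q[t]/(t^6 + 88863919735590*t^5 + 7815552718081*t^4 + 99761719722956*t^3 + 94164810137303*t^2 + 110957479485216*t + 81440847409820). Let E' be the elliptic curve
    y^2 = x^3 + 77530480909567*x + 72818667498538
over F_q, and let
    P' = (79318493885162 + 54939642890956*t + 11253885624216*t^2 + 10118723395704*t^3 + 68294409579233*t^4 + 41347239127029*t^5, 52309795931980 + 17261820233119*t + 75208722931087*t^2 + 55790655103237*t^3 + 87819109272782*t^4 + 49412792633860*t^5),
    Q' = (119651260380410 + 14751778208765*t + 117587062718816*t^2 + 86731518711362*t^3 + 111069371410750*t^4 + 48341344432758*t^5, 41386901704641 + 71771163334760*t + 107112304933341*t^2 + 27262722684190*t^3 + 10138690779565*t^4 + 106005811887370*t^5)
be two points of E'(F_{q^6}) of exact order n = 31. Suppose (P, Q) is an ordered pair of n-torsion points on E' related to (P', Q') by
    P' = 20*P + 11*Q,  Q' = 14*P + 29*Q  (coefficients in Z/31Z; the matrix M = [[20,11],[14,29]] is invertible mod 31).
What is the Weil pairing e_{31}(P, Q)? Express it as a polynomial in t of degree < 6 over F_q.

The 31-Weil pairing on E[31] over F_{121580400721693} is alternating-bilinear: e_{31}(P',Q') = e_{31}(P,Q)^det(M).
20*29 - 11*14 = 426; reduced mod 31: det = 23, inverse 27.
n = 31 = (11111)_2 (5 bits, wt 5); accumulate f_{31,P'}(Q'+S)/f_{31,P'}(S) along the 4-step ladder.
So e_{31}(P',Q') = 25340052782571 + 35545059264493*t + 16566214128251*t^2 + 52454522638435*t^3 + 88800756247385*t^4 + 21033522052934*t^5.
Hence e(P,Q) = 115591592469577 + 67675626313202*t + 18224911580942*t^2 + 36771096066784*t^3 + 117447943386196*t^4 + 72372265721829*t^5 in F_{121580400721693^6}^*.

115591592469577 + 67675626313202*t + 18224911580942*t^2 + 36771096066784*t^3 + 117447943386196*t^4 + 72372265721829*t^5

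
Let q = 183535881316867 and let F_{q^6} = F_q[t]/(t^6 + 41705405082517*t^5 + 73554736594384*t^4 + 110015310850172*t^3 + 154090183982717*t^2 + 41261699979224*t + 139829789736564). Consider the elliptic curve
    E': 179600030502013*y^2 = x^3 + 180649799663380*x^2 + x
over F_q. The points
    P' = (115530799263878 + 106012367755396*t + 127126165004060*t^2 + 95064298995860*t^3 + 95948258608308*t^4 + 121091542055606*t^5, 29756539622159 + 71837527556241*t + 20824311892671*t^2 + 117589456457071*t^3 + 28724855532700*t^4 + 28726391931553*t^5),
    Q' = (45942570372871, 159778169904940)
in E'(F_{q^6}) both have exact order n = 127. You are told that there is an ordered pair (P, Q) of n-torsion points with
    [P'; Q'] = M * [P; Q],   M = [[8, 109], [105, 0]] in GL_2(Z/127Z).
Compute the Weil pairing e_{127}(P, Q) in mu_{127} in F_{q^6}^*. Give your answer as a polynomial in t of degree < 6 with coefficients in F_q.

Since e_{127}(P,P)=e_{127}(Q,Q)=1 and e_{127}(Q,P)=e_{127}(P,Q)^{-1}, expanding e_{127}(8*P + 109*Q,105*P) leaves e(P,Q)^det(M).
So e_{127}(P,Q) = e_{127}(P',Q')^{110}, since 112*110 = 1 mod 127.
Montgomery->Weierstrass: x_W = 38049563747302*x+135749563684555, y_W=38049563747302*y on F_{183535881316867}; lands on y^2=x^3+172206059033738*x+83274201947717.
n = 127 = (1111111)_2 (7 bits, wt 7); accumulate f_{127,P'}(Q'+S)/f_{127,P'}(S) along the 6-step ladder.
e_{127}(P',Q') = 111929028494037 + 86930154165112*t + 125326576418379*t^2 + 175741367429845*t^3 + 52797746905633*t^4 + 138039377483453*t^5.
Thus e_{127}(P,Q) = 86028055470835 + 27120644909580*t + 75779066013221*t^2 + 87789413582932*t^3 + 106275304332768*t^4 + 129186641511619*t^5.

86028055470835 + 27120644909580*t + 75779066013221*t^2 + 87789413582932*t^3 + 106275304332768*t^4 + 129186641511619*t^5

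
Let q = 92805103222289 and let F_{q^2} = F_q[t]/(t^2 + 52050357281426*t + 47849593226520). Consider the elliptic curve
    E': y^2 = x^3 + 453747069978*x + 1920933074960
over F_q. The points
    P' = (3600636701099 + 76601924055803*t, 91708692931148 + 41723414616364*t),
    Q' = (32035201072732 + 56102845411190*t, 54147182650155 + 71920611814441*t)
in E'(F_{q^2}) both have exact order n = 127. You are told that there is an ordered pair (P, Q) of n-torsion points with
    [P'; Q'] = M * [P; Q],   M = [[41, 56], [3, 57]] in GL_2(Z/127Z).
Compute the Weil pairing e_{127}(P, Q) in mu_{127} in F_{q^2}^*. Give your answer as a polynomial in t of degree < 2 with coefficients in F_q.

3246431261493 + 12628488581068*t

e_{127} is bilinear + alternating on E[127], so e_{127}(41*P + 56*Q, 3*P + 57*Q) = e_{127}(P,Q)^(41*57-56*3).
Inverting 10 mod 127: 89. Thus e_{127}(P,Q) = e(P',Q')^{89}.
Build f_{127,P'} and f_{127,Q'} via the 7-bit ladder of 127=1111111_2; evaluate at shifted divisors; quotient in F_{92805103222289^2}.
Result: e(P',Q') = 80785773644801 + 82142360206460*t.
Finally e_{127}(P,Q) = 3246431261493 + 12628488581068*t.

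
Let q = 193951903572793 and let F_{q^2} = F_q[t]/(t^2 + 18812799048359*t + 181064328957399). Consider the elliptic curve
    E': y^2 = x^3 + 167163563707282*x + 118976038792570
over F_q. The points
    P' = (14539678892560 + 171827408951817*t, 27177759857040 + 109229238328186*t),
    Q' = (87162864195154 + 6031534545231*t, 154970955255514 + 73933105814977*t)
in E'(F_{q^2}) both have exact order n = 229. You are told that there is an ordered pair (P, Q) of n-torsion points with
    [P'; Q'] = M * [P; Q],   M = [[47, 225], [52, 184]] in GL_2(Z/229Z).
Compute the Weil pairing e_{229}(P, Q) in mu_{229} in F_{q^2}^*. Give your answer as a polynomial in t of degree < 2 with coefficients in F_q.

Alternating bilinearity on E[229] (values in mu_{229} in F_{193951903572793^2}) gives e(P',Q') = e(P,Q)^det(M).
47*184 - 225*52 = -3052; reduced mod 229: det = 154, inverse 58.
Double-and-add over 11100101: 8-1 doublings, 5-1 additions; each step l_{T,T}/v_{2T} or l_{T,P'}/v at Q'+S for random S.
The quotient is 164407286190043 + 174174335871407*t.
Finally e_{229}(P,Q) = 21205748897227 + 107645748783332*t.

21205748897227 + 107645748783332*t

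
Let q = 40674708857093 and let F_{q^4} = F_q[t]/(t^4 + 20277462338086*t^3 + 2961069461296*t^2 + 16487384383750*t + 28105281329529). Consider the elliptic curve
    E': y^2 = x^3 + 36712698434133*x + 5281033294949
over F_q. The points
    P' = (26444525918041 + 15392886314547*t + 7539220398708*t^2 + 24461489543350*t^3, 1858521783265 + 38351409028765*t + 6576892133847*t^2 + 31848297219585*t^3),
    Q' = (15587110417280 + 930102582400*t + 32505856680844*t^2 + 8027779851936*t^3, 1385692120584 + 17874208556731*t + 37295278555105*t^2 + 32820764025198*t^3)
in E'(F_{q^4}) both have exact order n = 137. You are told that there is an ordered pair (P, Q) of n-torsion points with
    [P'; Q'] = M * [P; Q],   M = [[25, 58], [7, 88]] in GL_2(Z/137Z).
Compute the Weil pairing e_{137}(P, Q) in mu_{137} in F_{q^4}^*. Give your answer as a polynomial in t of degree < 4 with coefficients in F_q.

e_{137} is bilinear + alternating on E[137], so e_{137}(25*P + 58*Q, 7*P + 88*Q) = e_{137}(P,Q)^(25*88-58*7).
25*88 - 58*7 = 1794; reduced mod 137: det = 13, inverse 116.
8-bit Miller (10001001) on E'/F_{40674708857093} with a'=36712698434133, b'=5281033294949: accumulate tangent/chord ratios at Q'+S and P'+S'.
The quotient is 16131001540361 + 5386909204756*t + 22668323513607*t^2 + 27395043784450*t^3.
Thus e_{137}(P,Q) = 26887734015940 + 21350554779805*t + 22391969333275*t^2 + 842465360549*t^3.

26887734015940 + 21350554779805*t + 22391969333275*t^2 + 842465360549*t^3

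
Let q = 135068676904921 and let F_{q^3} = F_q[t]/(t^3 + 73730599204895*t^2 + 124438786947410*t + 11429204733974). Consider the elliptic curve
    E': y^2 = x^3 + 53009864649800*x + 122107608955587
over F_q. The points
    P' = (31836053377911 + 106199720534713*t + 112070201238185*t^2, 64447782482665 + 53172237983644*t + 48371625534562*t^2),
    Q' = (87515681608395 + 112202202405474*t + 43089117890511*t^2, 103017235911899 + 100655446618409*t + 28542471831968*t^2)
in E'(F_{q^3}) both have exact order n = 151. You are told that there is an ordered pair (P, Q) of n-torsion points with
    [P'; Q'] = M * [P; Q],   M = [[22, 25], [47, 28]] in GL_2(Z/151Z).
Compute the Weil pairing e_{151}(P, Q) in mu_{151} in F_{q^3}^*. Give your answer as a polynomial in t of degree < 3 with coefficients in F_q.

695774965519 + 86078059901731*t + 38906820957221*t^2

Since e_{151}(P,P)=e_{151}(Q,Q)=1 and e_{151}(Q,P)=e_{151}(P,Q)^{-1}, expanding e_{151}(22*P + 25*Q,47*P + 28*Q) leaves e(P,Q)^det(M).
Inverting 45 mod 151: 47. Thus e_{151}(P,Q) = e(P',Q')^{47}.
n = 151 = (10010111)_2 (8 bits, wt 5); accumulate f_{151,P'}(Q'+S)/f_{151,P'}(S) along the 7-step ladder.
The quotient is 58561794483844 + 14259875392751*t + 74204392604048*t^2.
Hence e(P,Q) = 695774965519 + 86078059901731*t + 38906820957221*t^2 in F_{135068676904921^3}^*.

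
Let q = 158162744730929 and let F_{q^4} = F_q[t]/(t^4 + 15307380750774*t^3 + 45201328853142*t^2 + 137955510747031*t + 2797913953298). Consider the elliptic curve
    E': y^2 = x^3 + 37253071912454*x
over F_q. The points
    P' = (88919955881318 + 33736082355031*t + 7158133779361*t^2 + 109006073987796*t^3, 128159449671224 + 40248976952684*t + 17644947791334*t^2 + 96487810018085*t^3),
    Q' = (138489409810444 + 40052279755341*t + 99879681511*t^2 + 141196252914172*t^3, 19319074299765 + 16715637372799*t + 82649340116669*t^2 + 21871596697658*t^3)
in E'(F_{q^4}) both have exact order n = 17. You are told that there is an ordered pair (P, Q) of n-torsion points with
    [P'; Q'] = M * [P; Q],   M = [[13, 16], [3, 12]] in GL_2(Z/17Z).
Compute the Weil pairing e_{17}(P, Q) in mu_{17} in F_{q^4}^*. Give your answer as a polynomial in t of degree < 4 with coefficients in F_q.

Since e_{17}(P,P)=e_{17}(Q,Q)=1 and e_{17}(Q,P)=e_{17}(P,Q)^{-1}, expanding e_{17}(13*P + 16*Q,3*P + 12*Q) leaves e(P,Q)^det(M).
det M = 13*12 - 16*3 = 108 = 6 (mod 17); 6^{-1} = 3 (mod 17).
Double-and-add over 10001: 5-1 doublings, 2-1 additions; each step l_{T,T}/v_{2T} or l_{T,P'}/v at Q'+S for random S.
f_P(D_Q)/f_Q(D_P) = 115211904312861 + 54089372282820*t + 114168061626878*t^2 + 30483313399391*t^3.
e_{17}(P,Q) = (115211904312861 + 54089372282820*t + 114168061626878*t^2 + 30483313399391*t^3)^{3} = 24195628211693 + 91973130651945*t + 11332610077306*t^2 + 41193659787617*t^3.

24195628211693 + 91973130651945*t + 11332610077306*t^2 + 41193659787617*t^3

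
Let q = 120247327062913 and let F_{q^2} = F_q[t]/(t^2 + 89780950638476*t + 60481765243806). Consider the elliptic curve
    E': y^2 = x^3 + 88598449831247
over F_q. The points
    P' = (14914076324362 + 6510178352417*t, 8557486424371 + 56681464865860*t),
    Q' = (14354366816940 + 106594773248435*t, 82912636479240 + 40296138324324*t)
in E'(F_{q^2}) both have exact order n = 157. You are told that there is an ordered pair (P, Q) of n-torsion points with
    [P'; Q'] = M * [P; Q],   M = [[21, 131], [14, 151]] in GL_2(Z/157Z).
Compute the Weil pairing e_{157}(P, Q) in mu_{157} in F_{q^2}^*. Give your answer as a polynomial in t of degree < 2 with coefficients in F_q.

Under M = [[21,131],[14,151]] in GL_2(Z/157), e_{157}(P',Q') = e_{157}(P,Q)^(21*151-131*14 mod 157).
Inverting 81 mod 157: 126. Thus e_{157}(P,Q) = e(P',Q')^{126}.
Build f_{157,P'} and f_{157,Q'} via the 8-bit ladder of 157=10011101_2; evaluate at shifted divisors; quotient in F_{120247327062913^2}.
Miller gives e_{157}(P',Q') = 104587365431242 + 74277083469172*t in F_{120247327062913^2}.
Thus e_{157}(P,Q) = 1834227436459 + 7104069343440*t.

1834227436459 + 7104069343440*t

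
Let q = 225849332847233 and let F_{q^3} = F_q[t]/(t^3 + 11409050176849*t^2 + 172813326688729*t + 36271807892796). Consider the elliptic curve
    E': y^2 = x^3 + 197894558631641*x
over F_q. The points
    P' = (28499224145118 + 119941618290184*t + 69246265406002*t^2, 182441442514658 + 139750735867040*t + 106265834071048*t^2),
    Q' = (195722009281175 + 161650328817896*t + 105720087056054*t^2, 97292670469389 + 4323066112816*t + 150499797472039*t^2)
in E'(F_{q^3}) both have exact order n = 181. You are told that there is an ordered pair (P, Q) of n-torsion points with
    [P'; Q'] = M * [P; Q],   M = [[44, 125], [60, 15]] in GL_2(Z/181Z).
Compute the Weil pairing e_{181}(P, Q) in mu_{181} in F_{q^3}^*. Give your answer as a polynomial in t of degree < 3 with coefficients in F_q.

13078975563985 + 130708517950935*t + 155108965694879*t^2

e_{181} is bilinear + alternating on E[181], so e_{181}(44*P + 125*Q, 60*P + 15*Q) = e_{181}(P,Q)^(44*15-125*60).
Inverting 38 mod 181: 81. Thus e_{181}(P,Q) = e(P',Q')^{81}.
Build f_{181,P'} and f_{181,Q'} via the 8-bit ladder of 181=10110101_2; evaluate at shifted divisors; quotient in F_{225849332847233^3}.
e_{181}(P',Q') = 75680371622721 + 34103478808641*t + 69575943197488*t^2.
Finally e_{181}(P,Q) = 13078975563985 + 130708517950935*t + 155108965694879*t^2.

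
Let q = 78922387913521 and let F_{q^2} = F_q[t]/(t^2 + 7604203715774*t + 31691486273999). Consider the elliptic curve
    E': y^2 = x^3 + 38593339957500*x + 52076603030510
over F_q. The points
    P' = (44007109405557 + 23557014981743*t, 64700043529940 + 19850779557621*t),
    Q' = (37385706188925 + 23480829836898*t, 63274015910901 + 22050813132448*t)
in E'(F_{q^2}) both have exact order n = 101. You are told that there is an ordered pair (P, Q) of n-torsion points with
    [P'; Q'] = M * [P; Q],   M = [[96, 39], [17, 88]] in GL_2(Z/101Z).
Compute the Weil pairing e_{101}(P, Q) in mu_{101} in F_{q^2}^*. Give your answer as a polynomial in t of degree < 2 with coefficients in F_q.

Alternating bilinearity on E[101] (values in mu_{101} in F_{78922387913521^2}) gives e(P',Q') = e(P,Q)^det(M).
Hence e(P,Q) = e(P',Q')^{38} where 38 = 8^{-1} mod 101.
Miller loop for e_{101} over F_{78922387913521^2}: bits of 101 = 1100101; 6 double steps + 3 add steps, l/v at each.
So e_{101}(P',Q') = 68955166207452 + 72125996525532*t.
e_{101}(P,Q) = (68955166207452 + 72125996525532*t)^{38} = 11523736529452 + 30773000424364*t.

11523736529452 + 30773000424364*t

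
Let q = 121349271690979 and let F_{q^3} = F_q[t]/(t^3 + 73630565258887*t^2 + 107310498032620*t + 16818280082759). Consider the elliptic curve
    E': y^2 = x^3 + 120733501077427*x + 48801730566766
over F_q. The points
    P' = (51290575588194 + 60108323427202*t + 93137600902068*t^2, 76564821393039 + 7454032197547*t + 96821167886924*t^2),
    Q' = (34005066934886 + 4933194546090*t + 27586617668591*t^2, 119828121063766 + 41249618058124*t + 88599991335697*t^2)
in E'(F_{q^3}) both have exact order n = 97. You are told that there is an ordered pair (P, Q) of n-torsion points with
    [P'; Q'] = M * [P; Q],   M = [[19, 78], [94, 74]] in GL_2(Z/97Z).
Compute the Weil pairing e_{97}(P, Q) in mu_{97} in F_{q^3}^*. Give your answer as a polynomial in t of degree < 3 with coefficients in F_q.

e_{97} is bilinear + alternating on E[97], so e_{97}(19*P + 78*Q, 94*P + 74*Q) = e_{97}(P,Q)^(19*74-78*94).
19*74 - 78*94 = -5926; reduced mod 97: det = 88, inverse 43.
Run Miller on y^2=x^3+120733501077427*x+48801730566766 over F_{121349271690979}: ladder 1100001 (7 bits); e = f_P(D_Q)/f_Q(D_P).
f_P(D_Q)/f_Q(D_P) = 2134937799080 + 27406049299785*t + 102751185119299*t^2.
Finally e_{97}(P,Q) = 42585140033562 + 51200015529949*t + 62526846956673*t^2.

42585140033562 + 51200015529949*t + 62526846956673*t^2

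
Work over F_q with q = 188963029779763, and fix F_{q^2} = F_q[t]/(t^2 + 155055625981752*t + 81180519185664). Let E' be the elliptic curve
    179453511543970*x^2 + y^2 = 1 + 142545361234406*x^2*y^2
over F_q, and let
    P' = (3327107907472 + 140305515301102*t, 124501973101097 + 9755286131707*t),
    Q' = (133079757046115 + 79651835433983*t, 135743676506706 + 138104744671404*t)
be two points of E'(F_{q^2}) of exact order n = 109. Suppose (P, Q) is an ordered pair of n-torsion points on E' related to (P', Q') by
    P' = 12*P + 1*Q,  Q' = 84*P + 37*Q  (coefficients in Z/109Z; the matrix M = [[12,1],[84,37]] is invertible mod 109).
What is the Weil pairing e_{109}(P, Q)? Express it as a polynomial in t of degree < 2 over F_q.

e_{109}(aP+bQ,cP+dQ) = e_{109}(P,Q)^(ad-bc); with (a,b,c,d)=(12,1,84,37) this gives the det-109 law.
det(M) mod 109 = 33; its inverse in (Z/109)^* is 76 (check: 33*76 mod 109 = 1).
Edwards->Montgomery: u=(1+y)/(1-y), v=u/x -> 92085205407451v^2=u^3+72276624442294u^2+u; then x_W=9227037577391u+53666478796396: y^2=x^3+74873491052883*x+77582186549087.
n = 109 = (1101101)_2 (7 bits, wt 5); accumulate f_{109,P'}(Q'+S)/f_{109,P'}(S) along the 6-step ladder.
Miller gives e_{109}(P',Q') = 86606536769350 + 181350204156717*t in F_{188963029779763^2}.
e_{109}(P,Q) = (86606536769350 + 181350204156717*t)^{76} = 63545077046385 + 131737042777381*t.

63545077046385 + 131737042777381*t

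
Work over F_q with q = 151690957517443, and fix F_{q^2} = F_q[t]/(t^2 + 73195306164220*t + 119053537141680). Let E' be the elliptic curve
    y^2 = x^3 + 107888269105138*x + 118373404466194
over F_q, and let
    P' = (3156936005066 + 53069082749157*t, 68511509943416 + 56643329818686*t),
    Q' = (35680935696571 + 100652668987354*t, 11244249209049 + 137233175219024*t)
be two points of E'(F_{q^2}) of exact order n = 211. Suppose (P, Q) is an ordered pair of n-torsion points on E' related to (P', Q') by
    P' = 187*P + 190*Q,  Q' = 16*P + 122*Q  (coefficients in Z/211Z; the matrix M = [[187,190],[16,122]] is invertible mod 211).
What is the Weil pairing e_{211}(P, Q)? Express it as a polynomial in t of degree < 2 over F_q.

e_{211} is bilinear + alternating on E[211], so e_{211}(187*P + 190*Q, 16*P + 122*Q) = e_{211}(P,Q)^(187*122-190*16).
Hence e(P,Q) = e(P',Q')^{109} where 109 = 151^{-1} mod 211.
n = 211 = (11010011)_2 (8 bits, wt 5); accumulate f_{211,P'}(Q'+S)/f_{211,P'}(S) along the 7-step ladder.
Result: e(P',Q') = 53885142282981 + 11375622428765*t.
Thus e_{211}(P,Q) = 114172618400061 + 66548581378702*t.

114172618400061 + 66548581378702*t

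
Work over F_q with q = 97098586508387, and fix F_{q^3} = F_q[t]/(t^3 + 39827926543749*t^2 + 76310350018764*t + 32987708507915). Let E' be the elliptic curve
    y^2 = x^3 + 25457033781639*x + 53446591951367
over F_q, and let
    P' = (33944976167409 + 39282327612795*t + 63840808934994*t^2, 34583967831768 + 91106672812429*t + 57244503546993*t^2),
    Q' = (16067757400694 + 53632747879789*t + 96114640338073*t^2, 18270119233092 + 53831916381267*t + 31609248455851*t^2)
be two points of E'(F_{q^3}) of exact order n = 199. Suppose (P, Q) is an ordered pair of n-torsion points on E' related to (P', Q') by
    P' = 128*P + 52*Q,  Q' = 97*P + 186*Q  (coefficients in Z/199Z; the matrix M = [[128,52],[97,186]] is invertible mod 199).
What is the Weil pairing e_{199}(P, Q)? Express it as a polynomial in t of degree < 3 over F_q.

Under M = [[128,52],[97,186]] in GL_2(Z/199), e_{199}(P',Q') = e_{199}(P,Q)^(128*186-52*97 mod 199).
128*186 - 52*97 = 18764; reduced mod 199: det = 58, inverse 175.
Run Miller on y^2=x^3+25457033781639*x+53446591951367 over F_{97098586508387}: ladder 11000111 (8 bits); e = f_P(D_Q)/f_Q(D_P).
Result: e(P',Q') = 47286635244638 + 30044756214235*t + 67734438926812*t^2.
e_{199}(P,Q) = (47286635244638 + 30044756214235*t + 67734438926812*t^2)^{175} = 33091391629896 + 53062057849363*t + 23525905095299*t^2.

33091391629896 + 53062057849363*t + 23525905095299*t^2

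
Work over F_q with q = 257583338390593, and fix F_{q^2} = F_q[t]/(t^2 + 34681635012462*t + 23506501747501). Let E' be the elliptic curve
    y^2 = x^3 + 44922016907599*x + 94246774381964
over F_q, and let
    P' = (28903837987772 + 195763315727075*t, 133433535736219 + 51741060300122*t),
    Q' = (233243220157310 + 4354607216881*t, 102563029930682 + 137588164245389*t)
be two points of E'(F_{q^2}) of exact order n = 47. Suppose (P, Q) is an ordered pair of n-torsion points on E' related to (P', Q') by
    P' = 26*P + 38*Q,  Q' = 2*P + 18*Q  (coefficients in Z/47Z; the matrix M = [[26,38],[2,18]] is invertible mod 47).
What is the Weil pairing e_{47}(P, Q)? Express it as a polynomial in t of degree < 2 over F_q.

151313108593489 + 243882499218636*t

Since e_{47}(P,P)=e_{47}(Q,Q)=1 and e_{47}(Q,P)=e_{47}(P,Q)^{-1}, expanding e_{47}(26*P + 38*Q,2*P + 18*Q) leaves e(P,Q)^det(M).
det(M) mod 47 = 16; its inverse in (Z/47)^* is 3 (check: 16*3 mod 47 = 1).
Double-and-add over 101111: 6-1 doublings, 5-1 additions; each step l_{T,T}/v_{2T} or l_{T,P'}/v at Q'+S for random S.
So e_{47}(P',Q') = 160375869420937 + 147574990771607*t.
(160375869420937 + 147574990771607*t)^{3} mod (257583338390593,f) = 151313108593489 + 243882499218636*t.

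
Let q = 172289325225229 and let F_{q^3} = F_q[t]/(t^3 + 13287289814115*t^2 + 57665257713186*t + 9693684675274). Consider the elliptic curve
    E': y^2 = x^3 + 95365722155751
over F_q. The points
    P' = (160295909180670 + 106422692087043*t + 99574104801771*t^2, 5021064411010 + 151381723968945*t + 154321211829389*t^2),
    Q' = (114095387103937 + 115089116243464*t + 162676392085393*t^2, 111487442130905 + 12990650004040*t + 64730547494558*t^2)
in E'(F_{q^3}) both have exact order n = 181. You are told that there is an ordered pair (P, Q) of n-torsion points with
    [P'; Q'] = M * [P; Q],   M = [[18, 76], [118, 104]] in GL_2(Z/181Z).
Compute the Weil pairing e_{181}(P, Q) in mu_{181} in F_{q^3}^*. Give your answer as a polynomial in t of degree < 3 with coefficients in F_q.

121395877987016 + 60945434147935*t + 48606772038696*t^2

Since e_{181}(P,P)=e_{181}(Q,Q)=1 and e_{181}(Q,P)=e_{181}(P,Q)^{-1}, expanding e_{181}(18*P + 76*Q,118*P + 104*Q) leaves e(P,Q)^det(M).
det M = 18*104 - 76*118 = -7096 = 144 (mod 181); 144^{-1} = 44 (mod 181).
Build f_{181,P'} and f_{181,Q'} via the 8-bit ladder of 181=10110101_2; evaluate at shifted divisors; quotient in F_{172289325225229^3}.
Result: e(P',Q') = 99422705249722 + 102372580287078*t + 32722119242513*t^2.
(99422705249722 + 102372580287078*t + 32722119242513*t^2)^{44} mod (172289325225229,f) = 121395877987016 + 60945434147935*t + 48606772038696*t^2.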